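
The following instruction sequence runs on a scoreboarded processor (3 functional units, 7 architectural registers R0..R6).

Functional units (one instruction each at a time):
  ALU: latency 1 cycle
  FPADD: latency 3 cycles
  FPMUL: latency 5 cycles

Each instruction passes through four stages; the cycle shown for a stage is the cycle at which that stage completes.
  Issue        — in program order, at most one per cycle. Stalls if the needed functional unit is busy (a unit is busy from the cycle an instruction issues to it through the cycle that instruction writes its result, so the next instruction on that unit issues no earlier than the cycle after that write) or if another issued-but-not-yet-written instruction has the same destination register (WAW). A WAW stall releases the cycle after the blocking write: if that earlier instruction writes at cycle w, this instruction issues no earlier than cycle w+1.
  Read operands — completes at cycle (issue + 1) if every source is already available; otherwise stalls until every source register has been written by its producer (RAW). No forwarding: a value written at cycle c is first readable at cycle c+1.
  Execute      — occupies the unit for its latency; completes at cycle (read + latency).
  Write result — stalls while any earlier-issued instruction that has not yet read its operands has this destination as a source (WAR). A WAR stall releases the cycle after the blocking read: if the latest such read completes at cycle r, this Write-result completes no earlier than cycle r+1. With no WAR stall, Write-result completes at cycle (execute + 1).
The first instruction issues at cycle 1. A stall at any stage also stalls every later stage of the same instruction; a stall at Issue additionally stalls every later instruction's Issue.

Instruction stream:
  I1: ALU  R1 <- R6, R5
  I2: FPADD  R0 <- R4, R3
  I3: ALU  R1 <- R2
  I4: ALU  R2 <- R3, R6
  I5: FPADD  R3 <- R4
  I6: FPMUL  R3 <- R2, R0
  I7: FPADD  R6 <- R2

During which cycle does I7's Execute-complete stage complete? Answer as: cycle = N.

t=1  I1 issues→ALU
t=2  I1 reads | I2 issues→FPADD
t=3  I1 exec-done | I2 reads
t=4  I1 writes R1
t=5  I3 issues→ALU
t=6  I2 exec-done | I3 reads
t=7  I2 writes R0 | I3 exec-done
t=8  I3 writes R1
t=9  I4 issues→ALU
t=10  I4 reads | I5 issues→FPADD
t=11  I4 exec-done | I5 reads
t=12  I4 writes R2
t=14  I5 exec-done
t=15  I5 writes R3
t=16  I6 issues→FPMUL
t=17  I6 reads | I7 issues→FPADD
t=18  I7 reads
t=21  I7 exec-done
t=22  I6 exec-done | I7 writes R6
t=23  I6 writes R3

cycle = 21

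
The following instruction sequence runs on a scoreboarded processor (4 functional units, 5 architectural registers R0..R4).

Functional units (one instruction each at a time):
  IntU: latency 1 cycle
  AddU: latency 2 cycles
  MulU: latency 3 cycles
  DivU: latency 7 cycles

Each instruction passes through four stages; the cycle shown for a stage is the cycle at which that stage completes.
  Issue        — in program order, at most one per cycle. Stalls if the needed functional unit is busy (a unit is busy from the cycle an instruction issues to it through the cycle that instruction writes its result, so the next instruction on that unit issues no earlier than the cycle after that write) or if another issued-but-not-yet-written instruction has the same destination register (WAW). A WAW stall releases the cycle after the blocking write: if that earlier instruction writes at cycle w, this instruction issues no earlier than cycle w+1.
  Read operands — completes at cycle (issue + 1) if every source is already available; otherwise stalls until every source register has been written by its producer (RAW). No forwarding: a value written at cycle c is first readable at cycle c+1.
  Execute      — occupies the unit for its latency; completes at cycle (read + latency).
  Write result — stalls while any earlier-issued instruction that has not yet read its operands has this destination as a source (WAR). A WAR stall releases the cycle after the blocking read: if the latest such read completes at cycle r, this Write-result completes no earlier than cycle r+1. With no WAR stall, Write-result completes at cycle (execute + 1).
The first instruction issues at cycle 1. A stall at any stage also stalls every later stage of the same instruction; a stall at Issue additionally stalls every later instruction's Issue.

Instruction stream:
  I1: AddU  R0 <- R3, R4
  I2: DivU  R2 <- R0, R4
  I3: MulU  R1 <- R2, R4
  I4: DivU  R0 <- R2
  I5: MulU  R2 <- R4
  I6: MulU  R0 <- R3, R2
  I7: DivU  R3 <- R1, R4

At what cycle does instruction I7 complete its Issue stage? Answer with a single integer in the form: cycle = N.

cycle = 27

I1 -> (1, 2, 4, 5)
I2 -> (2, 6, 13, 14)  // RAW R0: wait I1 write@5
I3 -> (3, 15, 18, 19)  // RAW R2: wait I2 write@14
I4 -> (15, 16, 23, 24)  // struct: DivU busy until I2 writes@14
I5 -> (20, 21, 24, 25)  // struct: MulU busy until I3 writes@19
I6 -> (26, 27, 30, 31)  // struct: MulU busy until I5 writes@25
I7 -> (27, 28, 35, 36)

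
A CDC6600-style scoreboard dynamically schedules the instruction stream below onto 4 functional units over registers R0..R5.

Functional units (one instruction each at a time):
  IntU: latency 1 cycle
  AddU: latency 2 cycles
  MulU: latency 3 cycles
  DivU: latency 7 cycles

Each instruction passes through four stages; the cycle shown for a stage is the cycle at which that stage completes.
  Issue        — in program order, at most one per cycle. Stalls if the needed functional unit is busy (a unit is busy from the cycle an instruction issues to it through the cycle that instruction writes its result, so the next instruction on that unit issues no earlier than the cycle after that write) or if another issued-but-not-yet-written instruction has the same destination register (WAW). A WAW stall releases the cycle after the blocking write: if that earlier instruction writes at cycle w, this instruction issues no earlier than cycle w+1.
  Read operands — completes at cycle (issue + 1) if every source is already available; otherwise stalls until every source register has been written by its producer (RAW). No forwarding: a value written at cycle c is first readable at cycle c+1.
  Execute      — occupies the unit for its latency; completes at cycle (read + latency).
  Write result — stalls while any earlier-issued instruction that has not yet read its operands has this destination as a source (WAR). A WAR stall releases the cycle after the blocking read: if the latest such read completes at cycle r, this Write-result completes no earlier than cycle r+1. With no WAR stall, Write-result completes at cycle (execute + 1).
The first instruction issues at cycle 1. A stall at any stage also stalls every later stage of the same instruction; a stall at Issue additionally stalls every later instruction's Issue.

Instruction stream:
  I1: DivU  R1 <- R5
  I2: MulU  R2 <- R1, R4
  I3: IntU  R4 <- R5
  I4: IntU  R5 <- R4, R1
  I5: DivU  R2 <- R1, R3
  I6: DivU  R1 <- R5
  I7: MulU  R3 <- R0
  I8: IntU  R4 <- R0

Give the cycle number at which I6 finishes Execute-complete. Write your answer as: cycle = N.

t=1  I1→DivU
t=2  I1 RO · I2→MulU
t=3  I3→IntU
t=4  I3 RO
t=5  I3 EX
t=9  I1 EX
t=10  I1 WR R1
t=11  I2 RO
t=12  I3 WR R4
t=13  I4→IntU
t=14  I2 EX · I4 RO
t=15  I2 WR R2 · I4 EX
t=16  I4 WR R5 · I5→DivU
t=17  I5 RO
t=24  I5 EX
t=25  I5 WR R2
t=26  I6→DivU
t=27  I6 RO · I7→MulU
t=28  I7 RO · I8→IntU
t=29  I8 RO
t=30  I8 EX
t=31  I7 EX · I8 WR R4
t=32  I7 WR R3
t=34  I6 EX
t=35  I6 WR R1

cycle = 34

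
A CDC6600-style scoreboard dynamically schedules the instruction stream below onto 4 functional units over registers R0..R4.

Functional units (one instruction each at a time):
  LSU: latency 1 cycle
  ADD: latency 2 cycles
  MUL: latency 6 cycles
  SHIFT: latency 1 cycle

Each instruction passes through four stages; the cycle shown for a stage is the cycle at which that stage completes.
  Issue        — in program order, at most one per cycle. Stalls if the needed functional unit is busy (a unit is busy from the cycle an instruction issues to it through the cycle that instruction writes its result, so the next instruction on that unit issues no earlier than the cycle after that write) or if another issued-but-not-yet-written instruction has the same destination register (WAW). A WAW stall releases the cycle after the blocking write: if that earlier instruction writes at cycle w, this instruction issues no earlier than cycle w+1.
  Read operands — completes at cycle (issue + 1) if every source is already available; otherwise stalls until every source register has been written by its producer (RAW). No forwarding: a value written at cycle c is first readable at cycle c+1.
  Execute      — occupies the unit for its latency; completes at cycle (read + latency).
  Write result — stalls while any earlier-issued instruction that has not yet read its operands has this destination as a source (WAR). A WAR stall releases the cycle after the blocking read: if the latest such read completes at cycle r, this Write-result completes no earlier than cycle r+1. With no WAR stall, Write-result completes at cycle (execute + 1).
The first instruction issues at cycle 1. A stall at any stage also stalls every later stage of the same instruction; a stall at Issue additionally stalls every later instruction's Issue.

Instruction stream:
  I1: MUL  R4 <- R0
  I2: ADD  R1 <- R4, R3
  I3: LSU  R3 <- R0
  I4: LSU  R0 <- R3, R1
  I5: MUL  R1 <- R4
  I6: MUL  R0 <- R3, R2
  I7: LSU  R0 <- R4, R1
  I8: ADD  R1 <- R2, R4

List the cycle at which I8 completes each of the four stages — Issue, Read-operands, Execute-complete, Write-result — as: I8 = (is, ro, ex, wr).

I1  is:1  ro:2  ex:8  wr:9
I2  is:2  ro:10  ex:12  wr:13  — RAW R4: wait I1 write@9
I3  is:3  ro:4  ex:5  wr:11  — WAR R3: wait I2 read@10
I4  is:12  ro:14  ex:15  wr:16  — struct: LSU busy until I3 writes@11, RAW R1: wait I2 write@13
I5  is:14  ro:15  ex:21  wr:22  — WAW R1: wait I2 write@13
I6  is:23  ro:24  ex:30  wr:31  — struct: MUL busy until I5 writes@22
I7  is:32  ro:33  ex:34  wr:35  — WAW R0: wait I6 write@31
I8  is:33  ro:34  ex:36  wr:37

I8 = (33, 34, 36, 37)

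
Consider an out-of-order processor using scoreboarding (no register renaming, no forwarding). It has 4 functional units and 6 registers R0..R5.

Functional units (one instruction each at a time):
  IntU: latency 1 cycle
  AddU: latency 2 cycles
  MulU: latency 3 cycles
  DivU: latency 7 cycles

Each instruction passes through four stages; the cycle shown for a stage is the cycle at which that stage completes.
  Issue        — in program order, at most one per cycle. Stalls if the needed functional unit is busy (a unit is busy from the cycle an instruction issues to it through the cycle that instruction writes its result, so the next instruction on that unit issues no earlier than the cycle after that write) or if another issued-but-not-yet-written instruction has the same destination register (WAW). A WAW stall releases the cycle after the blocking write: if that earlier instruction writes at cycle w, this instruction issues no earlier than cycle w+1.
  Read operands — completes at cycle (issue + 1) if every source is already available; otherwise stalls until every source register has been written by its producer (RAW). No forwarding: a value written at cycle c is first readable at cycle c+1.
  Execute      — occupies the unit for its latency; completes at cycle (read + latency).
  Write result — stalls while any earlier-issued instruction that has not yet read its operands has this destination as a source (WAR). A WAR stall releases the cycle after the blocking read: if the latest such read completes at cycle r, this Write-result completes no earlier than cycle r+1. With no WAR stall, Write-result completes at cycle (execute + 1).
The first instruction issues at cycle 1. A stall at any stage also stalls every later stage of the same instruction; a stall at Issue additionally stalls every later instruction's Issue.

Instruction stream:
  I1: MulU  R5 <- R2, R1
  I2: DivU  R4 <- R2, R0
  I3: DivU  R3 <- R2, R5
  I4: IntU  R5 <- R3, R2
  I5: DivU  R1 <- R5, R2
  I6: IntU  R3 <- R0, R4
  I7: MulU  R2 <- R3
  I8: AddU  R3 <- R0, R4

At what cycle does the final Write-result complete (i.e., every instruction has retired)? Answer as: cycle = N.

cycle = 33

c1: I1→MulU
c2: I1 RO; I2→DivU
c3: I2 RO
c5: I1 EX
c6: I1 WR R5
c10: I2 EX
c11: I2 WR R4
c12: I3→DivU
c13: I3 RO; I4→IntU
c20: I3 EX
c21: I3 WR R3
c22: I4 RO; I5→DivU
c23: I4 EX
c24: I4 WR R5
c25: I5 RO; I6→IntU
c26: I6 RO; I7→MulU
c27: I6 EX
c28: I6 WR R3
c29: I7 RO; I8→AddU
c30: I8 RO
c32: I5 EX; I7 EX; I8 EX
c33: I5 WR R1; I7 WR R2; I8 WR R3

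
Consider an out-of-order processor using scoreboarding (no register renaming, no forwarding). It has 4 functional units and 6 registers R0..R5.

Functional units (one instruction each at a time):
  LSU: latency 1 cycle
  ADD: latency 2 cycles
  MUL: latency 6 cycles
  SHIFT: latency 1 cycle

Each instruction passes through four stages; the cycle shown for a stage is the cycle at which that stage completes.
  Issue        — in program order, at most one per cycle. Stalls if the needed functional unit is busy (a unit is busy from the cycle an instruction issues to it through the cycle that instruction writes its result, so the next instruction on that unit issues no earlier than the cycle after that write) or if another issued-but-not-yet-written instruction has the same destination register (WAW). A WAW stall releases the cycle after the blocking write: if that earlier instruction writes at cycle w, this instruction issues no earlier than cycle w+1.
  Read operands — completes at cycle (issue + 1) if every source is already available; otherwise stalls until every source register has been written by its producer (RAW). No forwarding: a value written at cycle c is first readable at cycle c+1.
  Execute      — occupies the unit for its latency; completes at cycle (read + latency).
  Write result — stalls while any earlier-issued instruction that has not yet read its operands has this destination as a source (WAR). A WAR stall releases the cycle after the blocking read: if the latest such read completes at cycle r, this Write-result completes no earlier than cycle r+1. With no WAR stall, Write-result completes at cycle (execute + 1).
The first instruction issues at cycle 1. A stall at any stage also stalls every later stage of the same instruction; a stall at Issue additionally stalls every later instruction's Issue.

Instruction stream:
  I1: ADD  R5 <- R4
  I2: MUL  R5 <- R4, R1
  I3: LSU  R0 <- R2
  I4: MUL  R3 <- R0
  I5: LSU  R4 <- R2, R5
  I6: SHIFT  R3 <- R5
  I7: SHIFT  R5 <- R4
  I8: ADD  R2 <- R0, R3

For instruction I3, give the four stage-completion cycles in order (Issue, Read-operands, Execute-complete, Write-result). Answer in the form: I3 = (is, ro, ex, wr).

1) issue 1, read 2, done 4, write 5
2) issue 6, read 7, done 13, write 14  <WAW R5: wait I1 write@5>
3) issue 7, read 8, done 9, write 10
4) issue 15, read 16, done 22, write 23  <struct: MUL busy until I2 writes@14>
5) issue 16, read 17, done 18, write 19
6) issue 24, read 25, done 26, write 27  <WAW R3: wait I4 write@23>
7) issue 28, read 29, done 30, write 31  <struct: SHIFT busy until I6 writes@27>
8) issue 29, read 30, done 32, write 33

I3 = (7, 8, 9, 10)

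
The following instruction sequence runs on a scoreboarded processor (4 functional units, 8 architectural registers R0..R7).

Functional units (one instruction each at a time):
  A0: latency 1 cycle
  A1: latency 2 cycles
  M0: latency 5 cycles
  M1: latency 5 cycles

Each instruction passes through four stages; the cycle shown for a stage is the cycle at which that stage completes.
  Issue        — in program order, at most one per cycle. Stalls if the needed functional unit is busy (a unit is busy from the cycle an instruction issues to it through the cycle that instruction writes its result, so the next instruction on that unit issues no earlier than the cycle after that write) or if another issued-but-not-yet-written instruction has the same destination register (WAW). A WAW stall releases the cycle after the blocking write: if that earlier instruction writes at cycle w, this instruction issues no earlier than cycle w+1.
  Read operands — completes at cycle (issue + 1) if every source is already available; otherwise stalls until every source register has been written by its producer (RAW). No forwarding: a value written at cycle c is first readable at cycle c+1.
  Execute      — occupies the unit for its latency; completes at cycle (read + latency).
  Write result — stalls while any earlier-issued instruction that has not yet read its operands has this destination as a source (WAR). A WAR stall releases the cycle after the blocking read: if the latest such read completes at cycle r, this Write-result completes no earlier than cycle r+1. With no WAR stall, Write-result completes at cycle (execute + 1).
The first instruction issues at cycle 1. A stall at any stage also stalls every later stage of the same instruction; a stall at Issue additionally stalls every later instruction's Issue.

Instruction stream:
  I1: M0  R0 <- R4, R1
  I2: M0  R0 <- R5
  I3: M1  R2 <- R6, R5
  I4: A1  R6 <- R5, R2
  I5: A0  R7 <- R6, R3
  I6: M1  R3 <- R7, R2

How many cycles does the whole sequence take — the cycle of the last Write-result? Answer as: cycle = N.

c1: issue I1 (M0)
c2: I1 read-ops
c7: I1 finished on M0
c8: I1→R0
c9: issue I2 (M0)
c10: I2 read-ops · issue I3 (M1)
c11: I3 read-ops · issue I4 (A1)
c12: issue I5 (A0)
c15: I2 finished on M0
c16: I2→R0 · I3 finished on M1
c17: I3→R2
c18: I4 read-ops · issue I6 (M1)
c20: I4 finished on A1
c21: I4→R6
c22: I5 read-ops
c23: I5 finished on A0
c24: I5→R7
c25: I6 read-ops
c30: I6 finished on M1
c31: I6→R3

cycle = 31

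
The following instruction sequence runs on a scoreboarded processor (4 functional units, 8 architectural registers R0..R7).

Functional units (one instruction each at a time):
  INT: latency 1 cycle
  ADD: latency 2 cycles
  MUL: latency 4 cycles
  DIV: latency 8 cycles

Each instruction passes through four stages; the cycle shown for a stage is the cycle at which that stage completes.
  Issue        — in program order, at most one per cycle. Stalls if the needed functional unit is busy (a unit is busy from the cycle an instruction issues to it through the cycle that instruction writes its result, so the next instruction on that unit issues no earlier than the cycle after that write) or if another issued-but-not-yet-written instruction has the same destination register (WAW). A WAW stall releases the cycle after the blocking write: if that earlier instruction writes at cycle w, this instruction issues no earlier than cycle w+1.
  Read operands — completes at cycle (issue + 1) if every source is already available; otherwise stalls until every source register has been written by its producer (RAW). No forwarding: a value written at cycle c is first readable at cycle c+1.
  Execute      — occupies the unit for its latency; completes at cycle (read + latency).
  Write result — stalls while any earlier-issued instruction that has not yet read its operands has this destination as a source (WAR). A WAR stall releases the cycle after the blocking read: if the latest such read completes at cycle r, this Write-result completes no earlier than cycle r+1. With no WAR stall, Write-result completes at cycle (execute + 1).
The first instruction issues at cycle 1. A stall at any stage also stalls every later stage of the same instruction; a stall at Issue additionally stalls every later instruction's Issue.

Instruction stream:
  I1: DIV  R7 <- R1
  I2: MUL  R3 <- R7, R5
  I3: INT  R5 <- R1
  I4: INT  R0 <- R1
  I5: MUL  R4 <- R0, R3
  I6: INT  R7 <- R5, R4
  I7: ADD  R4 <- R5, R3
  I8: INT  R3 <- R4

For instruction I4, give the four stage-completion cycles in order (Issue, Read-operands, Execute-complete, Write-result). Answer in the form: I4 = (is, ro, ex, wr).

I1  is:1  ro:2  ex:10  wr:11
I2  is:2  ro:12  ex:16  wr:17  — RAW R7: wait I1 write@11
I3  is:3  ro:4  ex:5  wr:13  — WAR R5: wait I2 read@12
I4  is:14  ro:15  ex:16  wr:17  — struct: INT busy until I3 writes@13
I5  is:18  ro:19  ex:23  wr:24  — struct: MUL busy until I2 writes@17
I6  is:19  ro:25  ex:26  wr:27  — RAW R4: wait I5 write@24
I7  is:25  ro:26  ex:28  wr:29  — WAW R4: wait I5 write@24
I8  is:28  ro:30  ex:31  wr:32  — struct: INT busy until I6 writes@27, RAW R4: wait I7 write@29

I4 = (14, 15, 16, 17)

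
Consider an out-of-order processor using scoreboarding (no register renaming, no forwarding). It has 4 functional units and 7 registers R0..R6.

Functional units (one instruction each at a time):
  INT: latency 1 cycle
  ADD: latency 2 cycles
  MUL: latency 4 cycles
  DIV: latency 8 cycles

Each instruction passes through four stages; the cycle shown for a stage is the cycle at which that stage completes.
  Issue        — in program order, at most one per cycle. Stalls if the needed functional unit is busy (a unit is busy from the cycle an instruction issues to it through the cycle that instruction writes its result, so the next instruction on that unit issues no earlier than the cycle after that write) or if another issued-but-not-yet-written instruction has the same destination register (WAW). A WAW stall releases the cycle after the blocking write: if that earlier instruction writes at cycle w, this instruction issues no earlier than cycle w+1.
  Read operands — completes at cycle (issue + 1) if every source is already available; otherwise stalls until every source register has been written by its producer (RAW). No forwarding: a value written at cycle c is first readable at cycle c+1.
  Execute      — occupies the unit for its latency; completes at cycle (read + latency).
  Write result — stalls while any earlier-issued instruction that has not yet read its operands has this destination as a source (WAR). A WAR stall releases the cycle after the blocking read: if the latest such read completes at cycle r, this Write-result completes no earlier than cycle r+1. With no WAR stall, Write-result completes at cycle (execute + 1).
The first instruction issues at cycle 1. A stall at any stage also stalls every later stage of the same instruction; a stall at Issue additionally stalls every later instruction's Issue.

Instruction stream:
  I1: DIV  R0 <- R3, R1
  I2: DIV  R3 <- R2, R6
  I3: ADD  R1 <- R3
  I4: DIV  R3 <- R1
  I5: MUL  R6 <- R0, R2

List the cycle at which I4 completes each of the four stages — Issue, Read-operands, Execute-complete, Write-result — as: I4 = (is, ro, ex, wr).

I4 = (23, 27, 35, 36)

[1] issue I1 (DIV)
[2] I1 read-ops
[10] I1 finished on DIV
[11] I1→R0
[12] issue I2 (DIV)
[13] I2 read-ops | issue I3 (ADD)
[21] I2 finished on DIV
[22] I2→R3
[23] I3 read-ops | issue I4 (DIV)
[24] issue I5 (MUL)
[25] I3 finished on ADD | I5 read-ops
[26] I3→R1
[27] I4 read-ops
[29] I5 finished on MUL
[30] I5→R6
[35] I4 finished on DIV
[36] I4→R3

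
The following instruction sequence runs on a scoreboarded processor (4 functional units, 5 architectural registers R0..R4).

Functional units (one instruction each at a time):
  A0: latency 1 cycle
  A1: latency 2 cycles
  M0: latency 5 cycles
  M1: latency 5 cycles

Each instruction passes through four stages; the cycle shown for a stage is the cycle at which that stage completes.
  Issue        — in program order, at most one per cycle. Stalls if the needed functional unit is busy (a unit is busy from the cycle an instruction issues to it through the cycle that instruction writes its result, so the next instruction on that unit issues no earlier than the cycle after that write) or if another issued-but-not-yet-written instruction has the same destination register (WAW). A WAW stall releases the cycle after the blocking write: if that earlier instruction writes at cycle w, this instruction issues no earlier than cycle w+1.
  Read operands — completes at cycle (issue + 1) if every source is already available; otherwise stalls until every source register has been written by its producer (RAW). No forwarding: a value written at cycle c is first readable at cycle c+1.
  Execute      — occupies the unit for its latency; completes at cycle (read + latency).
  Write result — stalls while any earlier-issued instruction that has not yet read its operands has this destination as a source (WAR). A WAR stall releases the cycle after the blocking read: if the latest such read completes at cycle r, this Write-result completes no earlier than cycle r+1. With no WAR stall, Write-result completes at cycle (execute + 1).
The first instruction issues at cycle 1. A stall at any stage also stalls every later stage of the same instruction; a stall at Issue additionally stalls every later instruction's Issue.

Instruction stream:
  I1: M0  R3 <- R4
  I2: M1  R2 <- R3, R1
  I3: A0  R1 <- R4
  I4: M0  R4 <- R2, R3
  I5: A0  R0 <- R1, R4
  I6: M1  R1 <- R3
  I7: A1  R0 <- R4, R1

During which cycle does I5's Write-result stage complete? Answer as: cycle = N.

cycle = 25

t=1  issue I1 (M0)
t=2  I1 read-ops | issue I2 (M1)
t=3  issue I3 (A0)
t=4  I3 read-ops
t=5  I3 finished on A0
t=7  I1 finished on M0
t=8  I1→R3
t=9  I2 read-ops | issue I4 (M0)
t=10  I3→R1
t=11  issue I5 (A0)
t=14  I2 finished on M1
t=15  I2→R2
t=16  I4 read-ops | issue I6 (M1)
t=17  I6 read-ops
t=21  I4 finished on M0
t=22  I4→R4 | I6 finished on M1
t=23  I5 read-ops
t=24  I5 finished on A0 | I6→R1
t=25  I5→R0
t=26  issue I7 (A1)
t=27  I7 read-ops
t=29  I7 finished on A1
t=30  I7→R0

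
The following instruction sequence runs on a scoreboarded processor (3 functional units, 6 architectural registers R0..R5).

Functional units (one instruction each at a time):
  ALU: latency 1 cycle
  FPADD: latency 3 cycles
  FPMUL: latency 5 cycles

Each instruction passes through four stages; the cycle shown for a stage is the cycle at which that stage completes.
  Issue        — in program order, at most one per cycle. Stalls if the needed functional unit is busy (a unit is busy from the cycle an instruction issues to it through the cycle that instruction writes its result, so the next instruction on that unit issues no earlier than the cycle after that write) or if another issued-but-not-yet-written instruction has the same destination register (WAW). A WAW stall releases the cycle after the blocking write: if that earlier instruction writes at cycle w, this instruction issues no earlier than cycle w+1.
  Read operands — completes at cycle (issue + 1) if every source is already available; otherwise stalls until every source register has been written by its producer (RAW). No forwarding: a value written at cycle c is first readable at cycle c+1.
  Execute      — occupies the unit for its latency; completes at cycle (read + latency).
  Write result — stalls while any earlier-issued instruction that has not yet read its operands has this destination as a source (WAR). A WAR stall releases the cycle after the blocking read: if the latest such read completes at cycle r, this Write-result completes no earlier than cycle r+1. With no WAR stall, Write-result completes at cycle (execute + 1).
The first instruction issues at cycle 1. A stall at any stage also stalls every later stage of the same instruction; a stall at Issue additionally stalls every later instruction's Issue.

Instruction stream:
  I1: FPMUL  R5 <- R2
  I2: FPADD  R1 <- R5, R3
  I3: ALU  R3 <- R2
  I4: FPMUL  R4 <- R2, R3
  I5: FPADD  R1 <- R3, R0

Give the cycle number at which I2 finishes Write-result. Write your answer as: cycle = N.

cycle = 13

I1  is:1  ro:2  ex:7  wr:8
I2  is:2  ro:9  ex:12  wr:13  — RAW R5: wait I1 write@8
I3  is:3  ro:4  ex:5  wr:10  — WAR R3: wait I2 read@9
I4  is:9  ro:11  ex:16  wr:17  — struct: FPMUL busy until I1 writes@8, RAW R3: wait I3 write@10
I5  is:14  ro:15  ex:18  wr:19  — struct: FPADD busy until I2 writes@13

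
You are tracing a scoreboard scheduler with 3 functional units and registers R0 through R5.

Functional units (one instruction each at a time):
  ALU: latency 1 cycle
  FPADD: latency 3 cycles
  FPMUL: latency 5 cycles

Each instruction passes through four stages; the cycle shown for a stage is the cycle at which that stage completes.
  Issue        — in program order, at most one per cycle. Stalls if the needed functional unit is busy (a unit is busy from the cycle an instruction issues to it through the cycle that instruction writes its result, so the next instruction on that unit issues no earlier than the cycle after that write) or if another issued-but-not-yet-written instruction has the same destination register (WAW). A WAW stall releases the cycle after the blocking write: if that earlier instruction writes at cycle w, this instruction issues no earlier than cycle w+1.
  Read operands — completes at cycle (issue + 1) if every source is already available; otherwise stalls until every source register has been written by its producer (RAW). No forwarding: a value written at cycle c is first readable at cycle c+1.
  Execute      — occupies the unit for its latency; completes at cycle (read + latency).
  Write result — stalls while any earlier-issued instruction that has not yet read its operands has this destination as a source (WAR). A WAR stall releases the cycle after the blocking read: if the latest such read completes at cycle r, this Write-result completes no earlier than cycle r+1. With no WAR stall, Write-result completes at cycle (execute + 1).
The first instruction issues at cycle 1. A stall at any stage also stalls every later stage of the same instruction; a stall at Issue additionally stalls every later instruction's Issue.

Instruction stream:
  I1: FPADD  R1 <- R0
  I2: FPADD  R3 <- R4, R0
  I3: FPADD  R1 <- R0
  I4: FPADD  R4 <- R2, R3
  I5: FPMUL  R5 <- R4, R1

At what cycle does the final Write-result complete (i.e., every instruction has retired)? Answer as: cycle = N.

cycle = 31

t=1  issue I1 (FPADD)
t=2  I1 read-ops
t=5  I1 finished on FPADD
t=6  I1→R1
t=7  issue I2 (FPADD)
t=8  I2 read-ops
t=11  I2 finished on FPADD
t=12  I2→R3
t=13  issue I3 (FPADD)
t=14  I3 read-ops
t=17  I3 finished on FPADD
t=18  I3→R1
t=19  issue I4 (FPADD)
t=20  I4 read-ops | issue I5 (FPMUL)
t=23  I4 finished on FPADD
t=24  I4→R4
t=25  I5 read-ops
t=30  I5 finished on FPMUL
t=31  I5→R5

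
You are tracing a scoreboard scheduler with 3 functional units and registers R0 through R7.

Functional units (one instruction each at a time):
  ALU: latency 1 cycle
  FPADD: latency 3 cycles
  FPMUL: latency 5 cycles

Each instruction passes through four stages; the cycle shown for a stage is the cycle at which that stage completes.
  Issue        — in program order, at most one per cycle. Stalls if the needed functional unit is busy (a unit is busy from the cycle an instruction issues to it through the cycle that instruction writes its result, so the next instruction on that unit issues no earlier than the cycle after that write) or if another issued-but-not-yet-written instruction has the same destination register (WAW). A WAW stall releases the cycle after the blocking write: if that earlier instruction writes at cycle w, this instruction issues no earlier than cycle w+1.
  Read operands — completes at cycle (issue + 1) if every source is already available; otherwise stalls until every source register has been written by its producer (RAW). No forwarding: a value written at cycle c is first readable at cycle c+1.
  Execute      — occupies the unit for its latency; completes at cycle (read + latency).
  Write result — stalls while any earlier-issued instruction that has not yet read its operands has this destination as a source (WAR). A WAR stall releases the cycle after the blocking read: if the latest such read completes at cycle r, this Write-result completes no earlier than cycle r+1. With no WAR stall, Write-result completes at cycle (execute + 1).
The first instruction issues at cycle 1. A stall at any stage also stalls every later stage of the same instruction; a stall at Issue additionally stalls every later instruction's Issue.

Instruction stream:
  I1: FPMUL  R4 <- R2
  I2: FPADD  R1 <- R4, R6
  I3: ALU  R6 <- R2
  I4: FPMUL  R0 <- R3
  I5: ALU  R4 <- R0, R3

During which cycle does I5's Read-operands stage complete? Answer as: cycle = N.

[1] I1→FPMUL
[2] I1 RO; I2→FPADD
[3] I3→ALU
[4] I3 RO
[5] I3 EX
[7] I1 EX
[8] I1 WR R4
[9] I2 RO; I4→FPMUL
[10] I3 WR R6; I4 RO
[11] I5→ALU
[12] I2 EX
[13] I2 WR R1
[15] I4 EX
[16] I4 WR R0
[17] I5 RO
[18] I5 EX
[19] I5 WR R4

cycle = 17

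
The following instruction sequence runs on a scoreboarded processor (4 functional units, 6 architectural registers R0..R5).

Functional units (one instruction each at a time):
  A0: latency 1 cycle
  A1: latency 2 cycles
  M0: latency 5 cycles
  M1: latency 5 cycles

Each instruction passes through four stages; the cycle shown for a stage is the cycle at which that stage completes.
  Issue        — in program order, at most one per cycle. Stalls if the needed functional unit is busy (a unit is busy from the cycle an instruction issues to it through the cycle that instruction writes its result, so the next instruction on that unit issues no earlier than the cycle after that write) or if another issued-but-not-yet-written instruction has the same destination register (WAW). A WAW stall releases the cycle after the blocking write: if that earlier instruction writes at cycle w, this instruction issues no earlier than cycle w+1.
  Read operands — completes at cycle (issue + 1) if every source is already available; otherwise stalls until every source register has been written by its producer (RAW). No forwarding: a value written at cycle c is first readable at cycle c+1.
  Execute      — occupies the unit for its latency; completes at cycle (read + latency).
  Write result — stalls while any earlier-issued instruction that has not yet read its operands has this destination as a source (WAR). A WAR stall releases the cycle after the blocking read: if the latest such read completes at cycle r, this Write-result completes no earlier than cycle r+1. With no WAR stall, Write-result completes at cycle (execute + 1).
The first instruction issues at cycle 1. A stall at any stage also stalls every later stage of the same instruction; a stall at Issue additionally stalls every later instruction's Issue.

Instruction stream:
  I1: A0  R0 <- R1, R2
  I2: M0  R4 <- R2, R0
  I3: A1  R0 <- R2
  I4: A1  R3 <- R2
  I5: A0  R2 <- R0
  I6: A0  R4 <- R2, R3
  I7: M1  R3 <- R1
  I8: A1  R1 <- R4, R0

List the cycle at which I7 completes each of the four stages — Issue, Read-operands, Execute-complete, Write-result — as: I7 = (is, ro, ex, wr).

I7 = (16, 17, 22, 23)

c1: I1 dispatched to A0
c2: I1 operands ready | I2 dispatched to M0
c3: I1 complete
c4: R0←I1
c5: I2 operands ready | I3 dispatched to A1
c6: I3 operands ready
c8: I3 complete
c9: R0←I3
c10: I2 complete | I4 dispatched to A1
c11: R4←I2 | I4 operands ready | I5 dispatched to A0
c12: I5 operands ready
c13: I4 complete | I5 complete
c14: R3←I4 | R2←I5
c15: I6 dispatched to A0
c16: I6 operands ready | I7 dispatched to M1
c17: I6 complete | I7 operands ready | I8 dispatched to A1
c18: R4←I6
c19: I8 operands ready
c21: I8 complete
c22: I7 complete | R1←I8
c23: R3←I7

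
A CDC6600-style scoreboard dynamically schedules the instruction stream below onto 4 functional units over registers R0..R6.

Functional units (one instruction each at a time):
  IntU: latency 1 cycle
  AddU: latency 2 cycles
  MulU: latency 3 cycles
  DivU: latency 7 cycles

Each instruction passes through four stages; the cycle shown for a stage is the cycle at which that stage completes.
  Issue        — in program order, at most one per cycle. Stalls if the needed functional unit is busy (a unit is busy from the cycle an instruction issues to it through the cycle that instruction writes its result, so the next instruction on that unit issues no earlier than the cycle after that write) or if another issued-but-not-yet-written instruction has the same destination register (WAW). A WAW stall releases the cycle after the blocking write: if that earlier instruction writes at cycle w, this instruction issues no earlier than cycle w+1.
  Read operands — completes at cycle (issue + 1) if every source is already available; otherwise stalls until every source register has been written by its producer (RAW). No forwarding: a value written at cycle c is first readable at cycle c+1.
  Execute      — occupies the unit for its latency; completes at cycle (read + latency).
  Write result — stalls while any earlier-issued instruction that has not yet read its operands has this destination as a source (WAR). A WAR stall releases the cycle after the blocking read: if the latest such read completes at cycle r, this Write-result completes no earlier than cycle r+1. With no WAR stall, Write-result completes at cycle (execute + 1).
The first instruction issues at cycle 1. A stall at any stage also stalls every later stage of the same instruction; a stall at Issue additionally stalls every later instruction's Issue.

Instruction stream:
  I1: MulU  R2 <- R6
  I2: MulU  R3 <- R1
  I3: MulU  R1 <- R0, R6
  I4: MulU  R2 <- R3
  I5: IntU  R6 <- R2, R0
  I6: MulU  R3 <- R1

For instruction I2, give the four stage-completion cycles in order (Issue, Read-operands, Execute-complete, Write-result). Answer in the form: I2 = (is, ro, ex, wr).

[1] I1 issues→MulU
[2] I1 reads
[5] I1 exec-done
[6] I1 writes R2
[7] I2 issues→MulU
[8] I2 reads
[11] I2 exec-done
[12] I2 writes R3
[13] I3 issues→MulU
[14] I3 reads
[17] I3 exec-done
[18] I3 writes R1
[19] I4 issues→MulU
[20] I4 reads; I5 issues→IntU
[23] I4 exec-done
[24] I4 writes R2
[25] I5 reads; I6 issues→MulU
[26] I5 exec-done; I6 reads
[27] I5 writes R6
[29] I6 exec-done
[30] I6 writes R3

I2 = (7, 8, 11, 12)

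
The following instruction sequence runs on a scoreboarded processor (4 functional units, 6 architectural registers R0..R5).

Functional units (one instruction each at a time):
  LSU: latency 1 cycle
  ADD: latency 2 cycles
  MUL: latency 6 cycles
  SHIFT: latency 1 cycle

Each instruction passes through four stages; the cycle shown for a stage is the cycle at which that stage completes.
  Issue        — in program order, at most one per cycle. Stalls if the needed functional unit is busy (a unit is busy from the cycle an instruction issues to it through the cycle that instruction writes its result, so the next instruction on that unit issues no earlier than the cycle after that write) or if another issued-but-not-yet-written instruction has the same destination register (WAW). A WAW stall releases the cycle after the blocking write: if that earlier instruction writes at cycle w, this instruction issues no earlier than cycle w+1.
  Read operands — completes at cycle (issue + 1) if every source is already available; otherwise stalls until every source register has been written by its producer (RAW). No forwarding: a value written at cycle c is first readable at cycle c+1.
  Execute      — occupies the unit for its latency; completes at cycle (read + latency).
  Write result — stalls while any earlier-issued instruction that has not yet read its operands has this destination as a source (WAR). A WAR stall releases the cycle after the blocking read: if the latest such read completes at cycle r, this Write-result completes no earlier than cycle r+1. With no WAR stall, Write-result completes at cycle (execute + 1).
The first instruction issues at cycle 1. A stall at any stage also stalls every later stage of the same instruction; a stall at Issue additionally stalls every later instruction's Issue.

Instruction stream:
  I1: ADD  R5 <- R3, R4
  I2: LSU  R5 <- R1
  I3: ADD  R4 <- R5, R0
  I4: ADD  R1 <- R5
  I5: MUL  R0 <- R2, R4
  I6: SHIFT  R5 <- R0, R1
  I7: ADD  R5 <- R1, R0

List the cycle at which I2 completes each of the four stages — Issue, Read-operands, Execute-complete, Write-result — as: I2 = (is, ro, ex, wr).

I2 = (6, 7, 8, 9)

[1] I1 dispatched to ADD
[2] I1 operands ready
[4] I1 complete
[5] R5←I1
[6] I2 dispatched to LSU
[7] I2 operands ready; I3 dispatched to ADD
[8] I2 complete
[9] R5←I2
[10] I3 operands ready
[12] I3 complete
[13] R4←I3
[14] I4 dispatched to ADD
[15] I4 operands ready; I5 dispatched to MUL
[16] I5 operands ready; I6 dispatched to SHIFT
[17] I4 complete
[18] R1←I4
[22] I5 complete
[23] R0←I5
[24] I6 operands ready
[25] I6 complete
[26] R5←I6
[27] I7 dispatched to ADD
[28] I7 operands ready
[30] I7 complete
[31] R5←I7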